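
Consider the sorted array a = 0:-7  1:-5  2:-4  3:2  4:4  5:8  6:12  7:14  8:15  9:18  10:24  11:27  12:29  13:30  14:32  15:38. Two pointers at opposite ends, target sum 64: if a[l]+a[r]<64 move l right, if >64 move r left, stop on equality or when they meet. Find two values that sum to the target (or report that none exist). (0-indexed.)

[0,15] -7+38=31 <64 → l++
[1,15] -5+38=33 <64 → l++
[2,15] -4+38=34 <64 → l++
[3,15] 2+38=40 <64 → l++
[4,15] 4+38=42 <64 → l++
[5,15] 8+38=46 <64 → l++
[6,15] 12+38=50 <64 → l++
[7,15] 14+38=52 <64 → l++
[8,15] 15+38=53 <64 → l++
[9,15] 18+38=56 <64 → l++
[10,15] 24+38=62 <64 → l++
[11,15] 27+38=65 >64 → r--
[11,14] 27+32=59 <64 → l++
[12,14] 29+32=61 <64 → l++
[13,14] 30+32=62 <64 → l++

no pair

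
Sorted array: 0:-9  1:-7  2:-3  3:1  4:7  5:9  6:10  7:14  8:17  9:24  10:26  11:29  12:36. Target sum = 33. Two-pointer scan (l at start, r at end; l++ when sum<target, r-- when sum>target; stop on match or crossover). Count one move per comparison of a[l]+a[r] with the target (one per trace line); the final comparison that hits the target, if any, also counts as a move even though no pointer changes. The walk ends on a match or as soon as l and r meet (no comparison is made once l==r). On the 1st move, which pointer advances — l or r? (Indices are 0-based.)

l

l=0 r=12: -9+36=27 <33, l++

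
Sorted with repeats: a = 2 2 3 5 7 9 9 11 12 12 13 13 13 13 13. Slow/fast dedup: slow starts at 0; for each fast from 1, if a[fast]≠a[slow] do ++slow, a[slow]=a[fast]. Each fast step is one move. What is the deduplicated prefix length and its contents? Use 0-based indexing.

slow=0 fast=1: a[fast]=2=a[slow] dup, fast++
slow=0 fast=2: a[fast]=3≠a[slow]=2 write a[1]=3, slow++,fast++
slow=1 fast=3: a[fast]=5≠a[slow]=3 write a[2]=5, slow++,fast++
slow=2 fast=4: a[fast]=7≠a[slow]=5 write a[3]=7, slow++,fast++
slow=3 fast=5: a[fast]=9≠a[slow]=7 write a[4]=9, slow++,fast++
slow=4 fast=6: a[fast]=9=a[slow] dup, fast++
slow=4 fast=7: a[fast]=11≠a[slow]=9 write a[5]=11, slow++,fast++
slow=5 fast=8: a[fast]=12≠a[slow]=11 write a[6]=12, slow++,fast++
slow=6 fast=9: a[fast]=12=a[slow] dup, fast++
slow=6 fast=10: a[fast]=13≠a[slow]=12 write a[7]=13, slow++,fast++
slow=7 fast=11: a[fast]=13=a[slow] dup, fast++
slow=7 fast=12: a[fast]=13=a[slow] dup, fast++
slow=7 fast=13: a[fast]=13=a[slow] dup, fast++
slow=7 fast=14: a[fast]=13=a[slow] dup, fast++

length 8; prefix = [2, 3, 5, 7, 9, 11, 12, 13]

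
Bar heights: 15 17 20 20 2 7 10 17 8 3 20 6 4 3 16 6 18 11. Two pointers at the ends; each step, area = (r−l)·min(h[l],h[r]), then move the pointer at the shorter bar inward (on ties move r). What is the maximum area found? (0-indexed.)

[0,17] min(15,11)*17=187 best=187 * → r--
[0,16] min(15,18)*16=240 best=240 * → l++
[1,16] min(17,18)*15=255 best=255 * → l++
[2,16] min(20,18)*14=252 best=255 → r--
[2,15] min(20,6)*13=78 best=255 → r--
[2,14] min(20,16)*12=192 best=255 → r--
[2,13] min(20,3)*11=33 best=255 → r--
[2,12] min(20,4)*10=40 best=255 → r--
[2,11] min(20,6)*9=54 best=255 → r--
[2,10] min(20,20)*8=160 best=255 → r--
[2,9] min(20,3)*7=21 best=255 → r--
[2,8] min(20,8)*6=48 best=255 → r--
[2,7] min(20,17)*5=85 best=255 → r--
[2,6] min(20,10)*4=40 best=255 → r--
[2,5] min(20,7)*3=21 best=255 → r--
[2,4] min(20,2)*2=4 best=255 → r--
[2,3] min(20,20)*1=20 best=255 → r--

max area = 255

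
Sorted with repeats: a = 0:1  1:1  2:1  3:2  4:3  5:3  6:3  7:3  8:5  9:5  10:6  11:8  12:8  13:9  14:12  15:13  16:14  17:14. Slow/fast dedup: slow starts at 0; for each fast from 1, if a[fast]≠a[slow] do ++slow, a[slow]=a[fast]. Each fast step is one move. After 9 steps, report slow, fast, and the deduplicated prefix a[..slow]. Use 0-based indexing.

slow=0 fast=1: a[fast]=1=a[slow] dup, fast++
slow=0 fast=2: a[fast]=1=a[slow] dup, fast++
slow=0 fast=3: a[fast]=2≠a[slow]=1 write a[1]=2, slow++,fast++
slow=1 fast=4: a[fast]=3≠a[slow]=2 write a[2]=3, slow++,fast++
slow=2 fast=5: a[fast]=3=a[slow] dup, fast++
slow=2 fast=6: a[fast]=3=a[slow] dup, fast++
slow=2 fast=7: a[fast]=3=a[slow] dup, fast++
slow=2 fast=8: a[fast]=5≠a[slow]=3 write a[3]=5, slow++,fast++
slow=3 fast=9: a[fast]=5=a[slow] dup, fast++

slow=3, fast=10, prefix=[1, 2, 3, 5]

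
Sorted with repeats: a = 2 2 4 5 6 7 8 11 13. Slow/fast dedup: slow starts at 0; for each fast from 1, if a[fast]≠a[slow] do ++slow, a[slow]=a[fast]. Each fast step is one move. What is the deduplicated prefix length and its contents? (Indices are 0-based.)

slow=0 fast=1: a[fast]=2=a[slow] dup, fast++
slow=0 fast=2: a[fast]=4≠a[slow]=2 write a[1]=4, slow++,fast++
slow=1 fast=3: a[fast]=5≠a[slow]=4 write a[2]=5, slow++,fast++
slow=2 fast=4: a[fast]=6≠a[slow]=5 write a[3]=6, slow++,fast++
slow=3 fast=5: a[fast]=7≠a[slow]=6 write a[4]=7, slow++,fast++
slow=4 fast=6: a[fast]=8≠a[slow]=7 write a[5]=8, slow++,fast++
slow=5 fast=7: a[fast]=11≠a[slow]=8 write a[6]=11, slow++,fast++
slow=6 fast=8: a[fast]=13≠a[slow]=11 write a[7]=13, slow++,fast++

length 8; prefix = [2, 4, 5, 6, 7, 8, 11, 13]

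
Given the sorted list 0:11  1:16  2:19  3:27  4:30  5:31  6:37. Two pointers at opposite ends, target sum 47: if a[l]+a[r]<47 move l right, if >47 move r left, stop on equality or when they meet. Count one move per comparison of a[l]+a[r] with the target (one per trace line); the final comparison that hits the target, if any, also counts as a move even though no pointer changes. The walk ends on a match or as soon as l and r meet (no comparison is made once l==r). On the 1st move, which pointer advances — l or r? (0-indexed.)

[0,6] 11+37=48 >47 → r--

r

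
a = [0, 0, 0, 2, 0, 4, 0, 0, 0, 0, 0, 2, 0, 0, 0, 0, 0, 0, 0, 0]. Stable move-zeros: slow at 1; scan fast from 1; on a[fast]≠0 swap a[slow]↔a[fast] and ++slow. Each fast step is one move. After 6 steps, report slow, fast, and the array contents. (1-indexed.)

slow=1 fast=1: a[fast]=0, fast++
slow=1 fast=2: a[fast]=0, fast++
slow=1 fast=3: a[fast]=0, fast++
slow=1 fast=4: a[fast]=2≠0 swap→a[1]=2, slow++,fast++
slow=2 fast=5: a[fast]=0, fast++
slow=2 fast=6: a[fast]=4≠0 swap→a[2]=4, slow++,fast++

slow=3, fast=7, a=[2, 4, 0, 0, 0, 0, 0, 0, 0, 0, 0, 2, 0, 0, 0, 0, 0, 0, 0, 0]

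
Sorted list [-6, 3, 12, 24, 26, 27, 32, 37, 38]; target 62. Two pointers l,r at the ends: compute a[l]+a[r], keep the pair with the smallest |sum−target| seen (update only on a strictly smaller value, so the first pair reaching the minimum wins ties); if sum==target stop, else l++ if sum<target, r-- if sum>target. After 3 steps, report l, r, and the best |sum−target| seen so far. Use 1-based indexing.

[1,9] -6+38=32 d=30 * → l++
[2,9] 3+38=41 d=21 * → l++
[3,9] 12+38=50 d=12 * → l++

l=4, r=9, best |Δ|=12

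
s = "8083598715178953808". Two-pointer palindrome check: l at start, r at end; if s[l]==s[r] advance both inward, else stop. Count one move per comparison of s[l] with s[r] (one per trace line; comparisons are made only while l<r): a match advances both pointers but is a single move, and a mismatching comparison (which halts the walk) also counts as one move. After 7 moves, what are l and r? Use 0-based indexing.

[0,18] '8'=='8' → l++,r--
[1,17] '0'=='0' → l++,r--
[2,16] '8'=='8' → l++,r--
[3,15] '3'=='3' → l++,r--
[4,14] '5'=='5' → l++,r--
[5,13] '9'=='9' → l++,r--
[6,12] '8'=='8' → l++,r--

l=7, r=11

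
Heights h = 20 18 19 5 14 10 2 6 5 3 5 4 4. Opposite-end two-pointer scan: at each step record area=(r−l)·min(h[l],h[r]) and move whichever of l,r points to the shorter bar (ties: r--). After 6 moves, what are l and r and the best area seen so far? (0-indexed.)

l=0 r=12: min(20,4)*12=48 best=48 *, r--
l=0 r=11: min(20,4)*11=44 best=48, r--
l=0 r=10: min(20,5)*10=50 best=50 *, r--
l=0 r=9: min(20,3)*9=27 best=50, r--
l=0 r=8: min(20,5)*8=40 best=50, r--
l=0 r=7: min(20,6)*7=42 best=50, r--

l=0, r=6, best area=50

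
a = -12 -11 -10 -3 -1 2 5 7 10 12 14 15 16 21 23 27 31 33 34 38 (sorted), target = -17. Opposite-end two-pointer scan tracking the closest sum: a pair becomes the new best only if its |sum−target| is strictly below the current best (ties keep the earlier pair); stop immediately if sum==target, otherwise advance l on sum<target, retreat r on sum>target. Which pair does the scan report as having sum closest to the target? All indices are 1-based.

l=1 r=20: -12+38=26 d=43 *, r--
l=1 r=19: -12+34=22 d=39 *, r--
l=1 r=18: -12+33=21 d=38 *, r--
l=1 r=17: -12+31=19 d=36 *, r--
l=1 r=16: -12+27=15 d=32 *, r--
l=1 r=15: -12+23=11 d=28 *, r--
l=1 r=14: -12+21=9 d=26 *, r--
l=1 r=13: -12+16=4 d=21 *, r--
l=1 r=12: -12+15=3 d=20 *, r--
l=1 r=11: -12+14=2 d=19 *, r--
l=1 r=10: -12+12=0 d=17 *, r--
l=1 r=9: -12+10=-2 d=15 *, r--
l=1 r=8: -12+7=-5 d=12 *, r--
l=1 r=7: -12+5=-7 d=10 *, r--
l=1 r=6: -12+2=-10 d=7 *, r--
l=1 r=5: -12+-1=-13 d=4 *, r--
l=1 r=4: -12+-3=-15 d=2 *, r--
l=1 r=3: -12+-10=-22 d=5, l++
l=2 r=3: -11+-10=-21 d=4, l++

pair (-12, -3) with sum -15 (|Δ|=2)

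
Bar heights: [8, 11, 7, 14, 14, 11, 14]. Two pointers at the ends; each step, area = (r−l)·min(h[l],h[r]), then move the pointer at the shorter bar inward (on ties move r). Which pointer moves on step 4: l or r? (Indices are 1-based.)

r

[1,7] min(8,14)*6=48 best=48 * → l++
[2,7] min(11,14)*5=55 best=55 * → l++
[3,7] min(7,14)*4=28 best=55 → l++
[4,7] min(14,14)*3=42 best=55 → r--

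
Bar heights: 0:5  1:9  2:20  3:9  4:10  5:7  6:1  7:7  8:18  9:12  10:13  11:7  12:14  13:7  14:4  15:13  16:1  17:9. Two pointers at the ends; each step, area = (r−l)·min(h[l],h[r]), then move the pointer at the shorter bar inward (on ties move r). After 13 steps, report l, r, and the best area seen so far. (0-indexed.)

[0,17] min(5,9)*17=85 best=85 * → l++
[1,17] min(9,9)*16=144 best=144 * → r--
[1,16] min(9,1)*15=15 best=144 → r--
[1,15] min(9,13)*14=126 best=144 → l++
[2,15] min(20,13)*13=169 best=169 * → r--
[2,14] min(20,4)*12=48 best=169 → r--
[2,13] min(20,7)*11=77 best=169 → r--
[2,12] min(20,14)*10=140 best=169 → r--
[2,11] min(20,7)*9=63 best=169 → r--
[2,10] min(20,13)*8=104 best=169 → r--
[2,9] min(20,12)*7=84 best=169 → r--
[2,8] min(20,18)*6=108 best=169 → r--
[2,7] min(20,7)*5=35 best=169 → r--

l=2, r=6, best area=169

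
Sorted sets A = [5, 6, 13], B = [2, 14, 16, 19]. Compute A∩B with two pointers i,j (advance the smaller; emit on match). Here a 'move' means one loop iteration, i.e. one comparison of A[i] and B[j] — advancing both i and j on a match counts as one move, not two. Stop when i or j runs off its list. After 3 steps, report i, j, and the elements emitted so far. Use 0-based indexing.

[i=0,j=0] 5>2 → j++
[i=0,j=1] 5<14 → i++
[i=1,j=1] 6<14 → i++

i=2, j=1, emitted=[]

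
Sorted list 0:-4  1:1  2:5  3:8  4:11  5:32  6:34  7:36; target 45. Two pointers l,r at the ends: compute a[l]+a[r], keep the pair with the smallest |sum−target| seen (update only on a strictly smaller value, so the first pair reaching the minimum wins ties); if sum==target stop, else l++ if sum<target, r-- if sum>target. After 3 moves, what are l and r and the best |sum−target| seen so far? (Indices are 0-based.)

l=0 r=7: -4+36=32 d=13 *, l++
l=1 r=7: 1+36=37 d=8 *, l++
l=2 r=7: 5+36=41 d=4 *, l++

l=3, r=7, best |Δ|=4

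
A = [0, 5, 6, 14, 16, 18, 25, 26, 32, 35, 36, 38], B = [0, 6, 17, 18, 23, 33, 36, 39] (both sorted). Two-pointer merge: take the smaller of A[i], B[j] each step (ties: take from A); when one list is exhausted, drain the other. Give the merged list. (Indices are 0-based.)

[0, 0, 5, 6, 6, 14, 16, 17, 18, 18, 23, 25, 26, 32, 33, 35, 36, 36, 38, 39]

[i=0,j=0] A[i]=0<=B[j]=0 take 0 → i++
[i=1,j=0] A[i]=5>B[j]=0 take 0 → j++
[i=1,j=1] A[i]=5<=B[j]=6 take 5 → i++
[i=2,j=1] A[i]=6<=B[j]=6 take 6 → i++
[i=3,j=1] A[i]=14>B[j]=6 take 6 → j++
[i=3,j=2] A[i]=14<=B[j]=17 take 14 → i++
[i=4,j=2] A[i]=16<=B[j]=17 take 16 → i++
[i=5,j=2] A[i]=18>B[j]=17 take 17 → j++
[i=5,j=3] A[i]=18<=B[j]=18 take 18 → i++
[i=6,j=3] A[i]=25>B[j]=18 take 18 → j++
[i=6,j=4] A[i]=25>B[j]=23 take 23 → j++
[i=6,j=5] A[i]=25<=B[j]=33 take 25 → i++
[i=7,j=5] A[i]=26<=B[j]=33 take 26 → i++
[i=8,j=5] A[i]=32<=B[j]=33 take 32 → i++
[i=9,j=5] A[i]=35>B[j]=33 take 33 → j++
[i=9,j=6] A[i]=35<=B[j]=36 take 35 → i++
[i=10,j=6] A[i]=36<=B[j]=36 take 36 → i++
[i=11,j=6] A[i]=38>B[j]=36 take 36 → j++
[i=11,j=7] A[i]=38<=B[j]=39 take 38 → i++
[i=12,j=7] A done, take B[j]=39 → j++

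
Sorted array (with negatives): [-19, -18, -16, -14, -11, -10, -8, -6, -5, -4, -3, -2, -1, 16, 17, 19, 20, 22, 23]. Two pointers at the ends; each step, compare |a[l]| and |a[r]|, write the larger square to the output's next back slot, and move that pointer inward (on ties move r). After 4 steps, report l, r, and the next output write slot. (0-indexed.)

l=0 r=18: |-19|<=|23| out[18]=529, r--
l=0 r=17: |-19|<=|22| out[17]=484, r--
l=0 r=16: |-19|<=|20| out[16]=400, r--
l=0 r=15: |-19|<=|19| out[15]=361, r--

l=0, r=14, next write slot=14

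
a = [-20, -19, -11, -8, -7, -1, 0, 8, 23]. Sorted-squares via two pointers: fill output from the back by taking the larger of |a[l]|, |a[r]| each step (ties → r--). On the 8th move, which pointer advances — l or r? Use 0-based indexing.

l

[0,8] |-20|<=|23| out[8]=529 → r--
[0,7] |-20|>|8| out[7]=400 → l++
[1,7] |-19|>|8| out[6]=361 → l++
[2,7] |-11|>|8| out[5]=121 → l++
[3,7] |-8|<=|8| out[4]=64 → r--
[3,6] |-8|>|0| out[3]=64 → l++
[4,6] |-7|>|0| out[2]=49 → l++
[5,6] |-1|>|0| out[1]=1 → l++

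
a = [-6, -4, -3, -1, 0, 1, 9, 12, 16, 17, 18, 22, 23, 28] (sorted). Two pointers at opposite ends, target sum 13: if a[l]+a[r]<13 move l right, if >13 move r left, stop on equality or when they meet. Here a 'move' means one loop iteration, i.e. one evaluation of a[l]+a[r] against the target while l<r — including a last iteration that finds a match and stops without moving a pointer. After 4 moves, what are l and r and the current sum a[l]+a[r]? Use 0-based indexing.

l=1, r=10, sum=14

[0,13] -6+28=22 >13 → r--
[0,12] -6+23=17 >13 → r--
[0,11] -6+22=16 >13 → r--
[0,10] -6+18=12 <13 → l++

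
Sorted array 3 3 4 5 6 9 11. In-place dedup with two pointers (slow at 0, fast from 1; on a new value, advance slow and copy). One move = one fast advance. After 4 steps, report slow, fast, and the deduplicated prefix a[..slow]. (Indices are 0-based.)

slow=3, fast=5, prefix=[3, 4, 5, 6]

(s=0,f=1) a[fast]=3=a[slow] dup → fast++
(s=0,f=2) a[fast]=4≠a[slow]=3 write a[1]=4 → slow++,fast++
(s=1,f=3) a[fast]=5≠a[slow]=4 write a[2]=5 → slow++,fast++
(s=2,f=4) a[fast]=6≠a[slow]=5 write a[3]=6 → slow++,fast++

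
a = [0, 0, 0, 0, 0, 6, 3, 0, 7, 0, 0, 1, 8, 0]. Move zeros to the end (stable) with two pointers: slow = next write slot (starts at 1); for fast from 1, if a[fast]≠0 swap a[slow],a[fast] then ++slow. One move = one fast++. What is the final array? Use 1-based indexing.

slow=1 fast=1: a[fast]=0, fast++
slow=1 fast=2: a[fast]=0, fast++
slow=1 fast=3: a[fast]=0, fast++
slow=1 fast=4: a[fast]=0, fast++
slow=1 fast=5: a[fast]=0, fast++
slow=1 fast=6: a[fast]=6≠0 swap→a[1]=6, slow++,fast++
slow=2 fast=7: a[fast]=3≠0 swap→a[2]=3, slow++,fast++
slow=3 fast=8: a[fast]=0, fast++
slow=3 fast=9: a[fast]=7≠0 swap→a[3]=7, slow++,fast++
slow=4 fast=10: a[fast]=0, fast++
slow=4 fast=11: a[fast]=0, fast++
slow=4 fast=12: a[fast]=1≠0 swap→a[4]=1, slow++,fast++
slow=5 fast=13: a[fast]=8≠0 swap→a[5]=8, slow++,fast++
slow=6 fast=14: a[fast]=0, fast++

[6, 3, 7, 1, 8, 0, 0, 0, 0, 0, 0, 0, 0, 0]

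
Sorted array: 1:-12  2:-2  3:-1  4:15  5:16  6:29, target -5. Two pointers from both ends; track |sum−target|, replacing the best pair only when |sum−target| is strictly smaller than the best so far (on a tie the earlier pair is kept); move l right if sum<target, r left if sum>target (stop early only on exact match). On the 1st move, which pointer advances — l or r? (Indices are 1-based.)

r

l=1 r=6: -12+29=17 d=22 *, r--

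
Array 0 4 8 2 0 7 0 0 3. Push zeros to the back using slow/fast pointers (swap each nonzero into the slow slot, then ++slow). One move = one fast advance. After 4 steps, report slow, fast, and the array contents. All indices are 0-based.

slow=3, fast=4, a=[4, 8, 2, 0, 0, 7, 0, 0, 3]

(s=0,f=0) a[fast]=0 → fast++
(s=0,f=1) a[fast]=4≠0 swap→a[0]=4 → slow++,fast++
(s=1,f=2) a[fast]=8≠0 swap→a[1]=8 → slow++,fast++
(s=2,f=3) a[fast]=2≠0 swap→a[2]=2 → slow++,fast++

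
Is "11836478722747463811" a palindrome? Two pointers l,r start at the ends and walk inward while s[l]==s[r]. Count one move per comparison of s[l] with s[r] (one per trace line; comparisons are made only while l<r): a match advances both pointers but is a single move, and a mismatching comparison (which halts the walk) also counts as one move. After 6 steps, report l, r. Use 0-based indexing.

l=6, r=13

[0,19] '1'=='1' → l++,r--
[1,18] '1'=='1' → l++,r--
[2,17] '8'=='8' → l++,r--
[3,16] '3'=='3' → l++,r--
[4,15] '6'=='6' → l++,r--
[5,14] '4'=='4' → l++,r--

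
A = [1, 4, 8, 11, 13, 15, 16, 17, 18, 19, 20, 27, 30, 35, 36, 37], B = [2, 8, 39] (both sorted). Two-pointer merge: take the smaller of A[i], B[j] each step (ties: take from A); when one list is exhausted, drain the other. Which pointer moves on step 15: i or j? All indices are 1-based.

i

i=1 j=1: A[i]=1<=B[j]=2 take 1, i++
i=2 j=1: A[i]=4>B[j]=2 take 2, j++
i=2 j=2: A[i]=4<=B[j]=8 take 4, i++
i=3 j=2: A[i]=8<=B[j]=8 take 8, i++
i=4 j=2: A[i]=11>B[j]=8 take 8, j++
i=4 j=3: A[i]=11<=B[j]=39 take 11, i++
i=5 j=3: A[i]=13<=B[j]=39 take 13, i++
i=6 j=3: A[i]=15<=B[j]=39 take 15, i++
i=7 j=3: A[i]=16<=B[j]=39 take 16, i++
i=8 j=3: A[i]=17<=B[j]=39 take 17, i++
i=9 j=3: A[i]=18<=B[j]=39 take 18, i++
i=10 j=3: A[i]=19<=B[j]=39 take 19, i++
i=11 j=3: A[i]=20<=B[j]=39 take 20, i++
i=12 j=3: A[i]=27<=B[j]=39 take 27, i++
i=13 j=3: A[i]=30<=B[j]=39 take 30, i++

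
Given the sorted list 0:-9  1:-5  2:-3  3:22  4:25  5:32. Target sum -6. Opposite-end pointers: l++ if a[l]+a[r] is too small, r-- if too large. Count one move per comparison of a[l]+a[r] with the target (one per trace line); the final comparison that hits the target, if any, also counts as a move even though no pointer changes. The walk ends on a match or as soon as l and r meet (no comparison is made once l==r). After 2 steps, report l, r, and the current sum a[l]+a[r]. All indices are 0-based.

[0,5] -9+32=23 >-6 → r--
[0,4] -9+25=16 >-6 → r--

l=0, r=3, sum=13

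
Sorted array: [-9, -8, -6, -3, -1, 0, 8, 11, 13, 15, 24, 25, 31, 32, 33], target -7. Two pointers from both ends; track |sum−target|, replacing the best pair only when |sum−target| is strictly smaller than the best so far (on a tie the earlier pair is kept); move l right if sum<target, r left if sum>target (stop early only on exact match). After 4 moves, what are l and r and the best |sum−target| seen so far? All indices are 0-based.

l=0, r=10, best |Δ|=23

[0,14] -9+33=24 d=31 * → r--
[0,13] -9+32=23 d=30 * → r--
[0,12] -9+31=22 d=29 * → r--
[0,11] -9+25=16 d=23 * → r--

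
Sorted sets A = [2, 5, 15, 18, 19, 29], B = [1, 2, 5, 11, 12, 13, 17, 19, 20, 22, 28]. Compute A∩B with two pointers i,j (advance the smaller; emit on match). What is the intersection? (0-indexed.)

i=0 j=0: 2>1, j++
i=0 j=1: 2==2 emit, i++,j++
i=1 j=2: 5==5 emit, i++,j++
i=2 j=3: 15>11, j++
i=2 j=4: 15>12, j++
i=2 j=5: 15>13, j++
i=2 j=6: 15<17, i++
i=3 j=6: 18>17, j++
i=3 j=7: 18<19, i++
i=4 j=7: 19==19 emit, i++,j++
i=5 j=8: 29>20, j++
i=5 j=9: 29>22, j++
i=5 j=10: 29>28, j++

intersection = [2, 5, 19]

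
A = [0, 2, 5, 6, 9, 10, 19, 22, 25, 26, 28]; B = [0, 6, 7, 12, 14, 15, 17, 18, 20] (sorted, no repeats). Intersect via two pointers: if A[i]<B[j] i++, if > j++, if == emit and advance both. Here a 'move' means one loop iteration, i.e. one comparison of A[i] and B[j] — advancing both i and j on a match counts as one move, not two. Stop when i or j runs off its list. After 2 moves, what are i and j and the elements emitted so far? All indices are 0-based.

i=2, j=1, emitted=[0]

i=0 j=0: 0==0 emit, i++,j++
i=1 j=1: 2<6, i++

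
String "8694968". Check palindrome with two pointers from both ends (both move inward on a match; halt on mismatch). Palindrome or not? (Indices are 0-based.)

palindrome

[0,6] '8'=='8' → l++,r--
[1,5] '6'=='6' → l++,r--
[2,4] '9'=='9' → l++,r--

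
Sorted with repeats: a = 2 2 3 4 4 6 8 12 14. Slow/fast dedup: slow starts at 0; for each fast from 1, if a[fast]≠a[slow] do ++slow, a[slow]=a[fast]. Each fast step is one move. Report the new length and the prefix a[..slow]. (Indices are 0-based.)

(s=0,f=1) a[fast]=2=a[slow] dup → fast++
(s=0,f=2) a[fast]=3≠a[slow]=2 write a[1]=3 → slow++,fast++
(s=1,f=3) a[fast]=4≠a[slow]=3 write a[2]=4 → slow++,fast++
(s=2,f=4) a[fast]=4=a[slow] dup → fast++
(s=2,f=5) a[fast]=6≠a[slow]=4 write a[3]=6 → slow++,fast++
(s=3,f=6) a[fast]=8≠a[slow]=6 write a[4]=8 → slow++,fast++
(s=4,f=7) a[fast]=12≠a[slow]=8 write a[5]=12 → slow++,fast++
(s=5,f=8) a[fast]=14≠a[slow]=12 write a[6]=14 → slow++,fast++

length 7; prefix = [2, 3, 4, 6, 8, 12, 14]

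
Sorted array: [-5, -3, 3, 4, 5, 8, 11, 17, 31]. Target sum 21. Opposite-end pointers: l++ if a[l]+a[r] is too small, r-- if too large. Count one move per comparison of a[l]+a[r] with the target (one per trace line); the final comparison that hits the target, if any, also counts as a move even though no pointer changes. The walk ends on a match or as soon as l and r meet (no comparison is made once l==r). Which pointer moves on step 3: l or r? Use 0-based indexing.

l

l=0 r=8: -5+31=26 >21, r--
l=0 r=7: -5+17=12 <21, l++
l=1 r=7: -3+17=14 <21, l++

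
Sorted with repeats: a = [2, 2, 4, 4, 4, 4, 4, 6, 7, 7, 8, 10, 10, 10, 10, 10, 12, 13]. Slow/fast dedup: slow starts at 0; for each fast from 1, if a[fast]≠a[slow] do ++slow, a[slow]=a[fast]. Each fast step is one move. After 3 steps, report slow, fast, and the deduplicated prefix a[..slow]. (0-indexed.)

slow=0 fast=1: a[fast]=2=a[slow] dup, fast++
slow=0 fast=2: a[fast]=4≠a[slow]=2 write a[1]=4, slow++,fast++
slow=1 fast=3: a[fast]=4=a[slow] dup, fast++

slow=1, fast=4, prefix=[2, 4]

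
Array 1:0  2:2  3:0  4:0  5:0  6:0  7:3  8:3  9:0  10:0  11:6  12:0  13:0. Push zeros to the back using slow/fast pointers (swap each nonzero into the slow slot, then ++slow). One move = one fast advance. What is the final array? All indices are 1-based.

slow=1 fast=1: a[fast]=0, fast++
slow=1 fast=2: a[fast]=2≠0 swap→a[1]=2, slow++,fast++
slow=2 fast=3: a[fast]=0, fast++
slow=2 fast=4: a[fast]=0, fast++
slow=2 fast=5: a[fast]=0, fast++
slow=2 fast=6: a[fast]=0, fast++
slow=2 fast=7: a[fast]=3≠0 swap→a[2]=3, slow++,fast++
slow=3 fast=8: a[fast]=3≠0 swap→a[3]=3, slow++,fast++
slow=4 fast=9: a[fast]=0, fast++
slow=4 fast=10: a[fast]=0, fast++
slow=4 fast=11: a[fast]=6≠0 swap→a[4]=6, slow++,fast++
slow=5 fast=12: a[fast]=0, fast++
slow=5 fast=13: a[fast]=0, fast++

[2, 3, 3, 6, 0, 0, 0, 0, 0, 0, 0, 0, 0]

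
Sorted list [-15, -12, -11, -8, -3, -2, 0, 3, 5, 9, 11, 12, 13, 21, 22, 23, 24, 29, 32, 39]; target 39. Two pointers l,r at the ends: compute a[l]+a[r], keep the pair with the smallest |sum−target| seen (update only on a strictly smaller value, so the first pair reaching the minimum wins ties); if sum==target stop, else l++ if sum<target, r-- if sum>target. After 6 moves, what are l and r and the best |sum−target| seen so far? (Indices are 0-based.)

[0,19] -15+39=24 d=15 * → l++
[1,19] -12+39=27 d=12 * → l++
[2,19] -11+39=28 d=11 * → l++
[3,19] -8+39=31 d=8 * → l++
[4,19] -3+39=36 d=3 * → l++
[5,19] -2+39=37 d=2 * → l++

l=6, r=19, best |Δ|=2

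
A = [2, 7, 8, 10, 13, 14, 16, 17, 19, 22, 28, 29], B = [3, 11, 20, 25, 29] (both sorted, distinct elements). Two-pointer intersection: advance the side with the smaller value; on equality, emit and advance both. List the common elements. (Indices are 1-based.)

intersection = [29]

[i=1,j=1] 2<3 → i++
[i=2,j=1] 7>3 → j++
[i=2,j=2] 7<11 → i++
[i=3,j=2] 8<11 → i++
[i=4,j=2] 10<11 → i++
[i=5,j=2] 13>11 → j++
[i=5,j=3] 13<20 → i++
[i=6,j=3] 14<20 → i++
[i=7,j=3] 16<20 → i++
[i=8,j=3] 17<20 → i++
[i=9,j=3] 19<20 → i++
[i=10,j=3] 22>20 → j++
[i=10,j=4] 22<25 → i++
[i=11,j=4] 28>25 → j++
[i=11,j=5] 28<29 → i++
[i=12,j=5] 29==29 emit → i++,j++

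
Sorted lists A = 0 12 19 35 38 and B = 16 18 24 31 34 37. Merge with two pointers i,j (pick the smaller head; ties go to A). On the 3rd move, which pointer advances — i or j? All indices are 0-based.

i=0 j=0: A[i]=0<=B[j]=16 take 0, i++
i=1 j=0: A[i]=12<=B[j]=16 take 12, i++
i=2 j=0: A[i]=19>B[j]=16 take 16, j++

j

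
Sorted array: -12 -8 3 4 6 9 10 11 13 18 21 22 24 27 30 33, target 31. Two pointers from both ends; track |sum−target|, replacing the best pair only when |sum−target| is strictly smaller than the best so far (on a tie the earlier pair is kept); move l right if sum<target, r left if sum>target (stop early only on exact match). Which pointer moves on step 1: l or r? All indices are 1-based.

[1,16] -12+33=21 d=10 * → l++

l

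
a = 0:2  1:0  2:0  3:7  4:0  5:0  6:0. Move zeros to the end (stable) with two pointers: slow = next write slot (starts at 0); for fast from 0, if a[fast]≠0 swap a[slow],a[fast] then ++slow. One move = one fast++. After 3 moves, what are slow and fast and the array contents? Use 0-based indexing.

(s=0,f=0) a[fast]=2≠0 swap→a[0]=2 → slow++,fast++
(s=1,f=1) a[fast]=0 → fast++
(s=1,f=2) a[fast]=0 → fast++

slow=1, fast=3, a=[2, 0, 0, 7, 0, 0, 0]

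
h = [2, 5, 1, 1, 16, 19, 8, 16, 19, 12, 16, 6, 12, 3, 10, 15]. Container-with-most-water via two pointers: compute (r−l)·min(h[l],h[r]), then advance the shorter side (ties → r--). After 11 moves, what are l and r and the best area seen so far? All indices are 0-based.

l=4, r=8, best area=165

[0,15] min(2,15)*15=30 best=30 * → l++
[1,15] min(5,15)*14=70 best=70 * → l++
[2,15] min(1,15)*13=13 best=70 → l++
[3,15] min(1,15)*12=12 best=70 → l++
[4,15] min(16,15)*11=165 best=165 * → r--
[4,14] min(16,10)*10=100 best=165 → r--
[4,13] min(16,3)*9=27 best=165 → r--
[4,12] min(16,12)*8=96 best=165 → r--
[4,11] min(16,6)*7=42 best=165 → r--
[4,10] min(16,16)*6=96 best=165 → r--
[4,9] min(16,12)*5=60 best=165 → r--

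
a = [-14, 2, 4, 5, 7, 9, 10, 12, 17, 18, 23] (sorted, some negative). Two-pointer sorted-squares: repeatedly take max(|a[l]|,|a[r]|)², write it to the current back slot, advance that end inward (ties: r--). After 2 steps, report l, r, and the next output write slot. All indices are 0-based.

l=0, r=8, next write slot=8

l=0 r=10: |-14|<=|23| out[10]=529, r--
l=0 r=9: |-14|<=|18| out[9]=324, r--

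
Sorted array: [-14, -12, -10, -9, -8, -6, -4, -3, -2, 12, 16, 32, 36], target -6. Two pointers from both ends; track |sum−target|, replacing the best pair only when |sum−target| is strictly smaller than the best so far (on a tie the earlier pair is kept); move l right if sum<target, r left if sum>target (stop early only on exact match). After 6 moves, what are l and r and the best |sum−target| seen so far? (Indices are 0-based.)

l=2, r=8, best |Δ|=4

l=0 r=12: -14+36=22 d=28 *, r--
l=0 r=11: -14+32=18 d=24 *, r--
l=0 r=10: -14+16=2 d=8 *, r--
l=0 r=9: -14+12=-2 d=4 *, r--
l=0 r=8: -14+-2=-16 d=10, l++
l=1 r=8: -12+-2=-14 d=8, l++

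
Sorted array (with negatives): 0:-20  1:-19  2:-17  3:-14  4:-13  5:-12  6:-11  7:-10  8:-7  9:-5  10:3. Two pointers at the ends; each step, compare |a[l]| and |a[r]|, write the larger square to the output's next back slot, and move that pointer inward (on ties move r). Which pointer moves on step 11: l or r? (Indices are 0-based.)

r

[0,10] |-20|>|3| out[10]=400 → l++
[1,10] |-19|>|3| out[9]=361 → l++
[2,10] |-17|>|3| out[8]=289 → l++
[3,10] |-14|>|3| out[7]=196 → l++
[4,10] |-13|>|3| out[6]=169 → l++
[5,10] |-12|>|3| out[5]=144 → l++
[6,10] |-11|>|3| out[4]=121 → l++
[7,10] |-10|>|3| out[3]=100 → l++
[8,10] |-7|>|3| out[2]=49 → l++
[9,10] |-5|>|3| out[1]=25 → l++
[10,10] |3|<=|3| out[0]=9 → r--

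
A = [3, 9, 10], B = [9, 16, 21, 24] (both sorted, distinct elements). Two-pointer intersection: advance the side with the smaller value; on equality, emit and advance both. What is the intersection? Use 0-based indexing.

[i=0,j=0] 3<9 → i++
[i=1,j=0] 9==9 emit → i++,j++
[i=2,j=1] 10<16 → i++

intersection = [9]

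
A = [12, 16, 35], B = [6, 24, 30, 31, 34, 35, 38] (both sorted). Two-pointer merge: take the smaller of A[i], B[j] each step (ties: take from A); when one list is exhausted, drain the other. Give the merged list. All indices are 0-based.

i=0 j=0: A[i]=12>B[j]=6 take 6, j++
i=0 j=1: A[i]=12<=B[j]=24 take 12, i++
i=1 j=1: A[i]=16<=B[j]=24 take 16, i++
i=2 j=1: A[i]=35>B[j]=24 take 24, j++
i=2 j=2: A[i]=35>B[j]=30 take 30, j++
i=2 j=3: A[i]=35>B[j]=31 take 31, j++
i=2 j=4: A[i]=35>B[j]=34 take 34, j++
i=2 j=5: A[i]=35<=B[j]=35 take 35, i++
i=3 j=5: A done, take B[j]=35, j++
i=3 j=6: A done, take B[j]=38, j++

[6, 12, 16, 24, 30, 31, 34, 35, 35, 38]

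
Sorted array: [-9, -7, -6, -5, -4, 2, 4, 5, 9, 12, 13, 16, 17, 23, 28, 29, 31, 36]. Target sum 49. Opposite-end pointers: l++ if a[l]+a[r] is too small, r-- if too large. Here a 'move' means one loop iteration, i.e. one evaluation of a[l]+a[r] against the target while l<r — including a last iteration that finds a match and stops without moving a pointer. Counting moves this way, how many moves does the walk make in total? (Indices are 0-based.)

l=0 r=17: -9+36=27 <49, l++
l=1 r=17: -7+36=29 <49, l++
l=2 r=17: -6+36=30 <49, l++
l=3 r=17: -5+36=31 <49, l++
l=4 r=17: -4+36=32 <49, l++
l=5 r=17: 2+36=38 <49, l++
l=6 r=17: 4+36=40 <49, l++
l=7 r=17: 5+36=41 <49, l++
l=8 r=17: 9+36=45 <49, l++
l=9 r=17: 12+36=48 <49, l++
l=10 r=17: 13+36=49, found

11 moves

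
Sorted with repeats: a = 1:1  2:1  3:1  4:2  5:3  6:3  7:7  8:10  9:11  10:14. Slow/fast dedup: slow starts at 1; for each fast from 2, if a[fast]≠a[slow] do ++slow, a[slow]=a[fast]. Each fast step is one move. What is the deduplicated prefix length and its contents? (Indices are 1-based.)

length 7; prefix = [1, 2, 3, 7, 10, 11, 14]

slow=1 fast=2: a[fast]=1=a[slow] dup, fast++
slow=1 fast=3: a[fast]=1=a[slow] dup, fast++
slow=1 fast=4: a[fast]=2≠a[slow]=1 write a[2]=2, slow++,fast++
slow=2 fast=5: a[fast]=3≠a[slow]=2 write a[3]=3, slow++,fast++
slow=3 fast=6: a[fast]=3=a[slow] dup, fast++
slow=3 fast=7: a[fast]=7≠a[slow]=3 write a[4]=7, slow++,fast++
slow=4 fast=8: a[fast]=10≠a[slow]=7 write a[5]=10, slow++,fast++
slow=5 fast=9: a[fast]=11≠a[slow]=10 write a[6]=11, slow++,fast++
slow=6 fast=10: a[fast]=14≠a[slow]=11 write a[7]=14, slow++,fast++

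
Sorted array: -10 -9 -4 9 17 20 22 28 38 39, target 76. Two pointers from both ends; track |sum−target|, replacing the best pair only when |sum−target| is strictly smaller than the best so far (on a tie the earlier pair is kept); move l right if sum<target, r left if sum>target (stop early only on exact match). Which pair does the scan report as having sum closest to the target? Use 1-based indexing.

pair (38, 39) with sum 77 (|Δ|=1)

l=1 r=10: -10+39=29 d=47 *, l++
l=2 r=10: -9+39=30 d=46 *, l++
l=3 r=10: -4+39=35 d=41 *, l++
l=4 r=10: 9+39=48 d=28 *, l++
l=5 r=10: 17+39=56 d=20 *, l++
l=6 r=10: 20+39=59 d=17 *, l++
l=7 r=10: 22+39=61 d=15 *, l++
l=8 r=10: 28+39=67 d=9 *, l++
l=9 r=10: 38+39=77 d=1 *, r--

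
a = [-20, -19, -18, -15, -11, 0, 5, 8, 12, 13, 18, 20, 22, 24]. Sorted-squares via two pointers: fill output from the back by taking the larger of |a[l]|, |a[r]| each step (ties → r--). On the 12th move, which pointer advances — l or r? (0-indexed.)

r

[0,13] |-20|<=|24| out[13]=576 → r--
[0,12] |-20|<=|22| out[12]=484 → r--
[0,11] |-20|<=|20| out[11]=400 → r--
[0,10] |-20|>|18| out[10]=400 → l++
[1,10] |-19|>|18| out[9]=361 → l++
[2,10] |-18|<=|18| out[8]=324 → r--
[2,9] |-18|>|13| out[7]=324 → l++
[3,9] |-15|>|13| out[6]=225 → l++
[4,9] |-11|<=|13| out[5]=169 → r--
[4,8] |-11|<=|12| out[4]=144 → r--
[4,7] |-11|>|8| out[3]=121 → l++
[5,7] |0|<=|8| out[2]=64 → r--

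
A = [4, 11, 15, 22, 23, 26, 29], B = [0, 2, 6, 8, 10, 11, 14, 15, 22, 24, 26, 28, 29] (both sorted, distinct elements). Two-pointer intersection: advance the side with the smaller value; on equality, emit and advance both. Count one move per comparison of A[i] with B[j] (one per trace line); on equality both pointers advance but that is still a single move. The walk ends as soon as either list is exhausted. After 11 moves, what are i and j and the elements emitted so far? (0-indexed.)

i=5, j=9, emitted=[11, 15, 22]

[i=0,j=0] 4>0 → j++
[i=0,j=1] 4>2 → j++
[i=0,j=2] 4<6 → i++
[i=1,j=2] 11>6 → j++
[i=1,j=3] 11>8 → j++
[i=1,j=4] 11>10 → j++
[i=1,j=5] 11==11 emit → i++,j++
[i=2,j=6] 15>14 → j++
[i=2,j=7] 15==15 emit → i++,j++
[i=3,j=8] 22==22 emit → i++,j++
[i=4,j=9] 23<24 → i++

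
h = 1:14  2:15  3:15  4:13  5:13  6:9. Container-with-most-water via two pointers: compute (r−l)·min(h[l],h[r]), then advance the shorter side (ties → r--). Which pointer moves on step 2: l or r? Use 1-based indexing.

r

[1,6] min(14,9)*5=45 best=45 * → r--
[1,5] min(14,13)*4=52 best=52 * → r--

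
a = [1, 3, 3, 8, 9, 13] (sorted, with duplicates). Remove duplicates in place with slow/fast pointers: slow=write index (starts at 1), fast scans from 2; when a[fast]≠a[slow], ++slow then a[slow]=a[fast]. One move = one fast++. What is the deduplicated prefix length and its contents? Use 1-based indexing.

length 5; prefix = [1, 3, 8, 9, 13]

slow=1 fast=2: a[fast]=3≠a[slow]=1 write a[2]=3, slow++,fast++
slow=2 fast=3: a[fast]=3=a[slow] dup, fast++
slow=2 fast=4: a[fast]=8≠a[slow]=3 write a[3]=8, slow++,fast++
slow=3 fast=5: a[fast]=9≠a[slow]=8 write a[4]=9, slow++,fast++
slow=4 fast=6: a[fast]=13≠a[slow]=9 write a[5]=13, slow++,fast++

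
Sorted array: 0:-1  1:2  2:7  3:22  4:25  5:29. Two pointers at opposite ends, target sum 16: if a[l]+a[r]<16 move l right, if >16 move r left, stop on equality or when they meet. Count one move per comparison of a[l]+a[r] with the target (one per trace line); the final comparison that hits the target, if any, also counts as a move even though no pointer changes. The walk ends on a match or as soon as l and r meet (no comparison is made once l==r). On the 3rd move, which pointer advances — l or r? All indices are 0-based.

r

[0,5] -1+29=28 >16 → r--
[0,4] -1+25=24 >16 → r--
[0,3] -1+22=21 >16 → r--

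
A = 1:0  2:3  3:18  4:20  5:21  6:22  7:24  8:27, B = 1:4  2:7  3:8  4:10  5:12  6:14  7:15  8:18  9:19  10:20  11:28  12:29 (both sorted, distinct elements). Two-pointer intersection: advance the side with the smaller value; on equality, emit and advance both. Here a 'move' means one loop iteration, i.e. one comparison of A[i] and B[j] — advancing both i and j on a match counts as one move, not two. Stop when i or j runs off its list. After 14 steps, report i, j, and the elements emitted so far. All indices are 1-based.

i=7, j=11, emitted=[18, 20]

i=1 j=1: 0<4, i++
i=2 j=1: 3<4, i++
i=3 j=1: 18>4, j++
i=3 j=2: 18>7, j++
i=3 j=3: 18>8, j++
i=3 j=4: 18>10, j++
i=3 j=5: 18>12, j++
i=3 j=6: 18>14, j++
i=3 j=7: 18>15, j++
i=3 j=8: 18==18 emit, i++,j++
i=4 j=9: 20>19, j++
i=4 j=10: 20==20 emit, i++,j++
i=5 j=11: 21<28, i++
i=6 j=11: 22<28, i++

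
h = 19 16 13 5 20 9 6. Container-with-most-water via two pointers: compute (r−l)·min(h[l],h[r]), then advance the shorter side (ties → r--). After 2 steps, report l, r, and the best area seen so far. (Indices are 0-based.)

l=0, r=4, best area=45

l=0 r=6: min(19,6)*6=36 best=36 *, r--
l=0 r=5: min(19,9)*5=45 best=45 *, r--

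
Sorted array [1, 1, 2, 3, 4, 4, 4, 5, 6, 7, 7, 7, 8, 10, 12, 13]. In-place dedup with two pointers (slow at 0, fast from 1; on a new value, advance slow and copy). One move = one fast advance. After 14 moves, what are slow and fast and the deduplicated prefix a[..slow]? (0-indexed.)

(s=0,f=1) a[fast]=1=a[slow] dup → fast++
(s=0,f=2) a[fast]=2≠a[slow]=1 write a[1]=2 → slow++,fast++
(s=1,f=3) a[fast]=3≠a[slow]=2 write a[2]=3 → slow++,fast++
(s=2,f=4) a[fast]=4≠a[slow]=3 write a[3]=4 → slow++,fast++
(s=3,f=5) a[fast]=4=a[slow] dup → fast++
(s=3,f=6) a[fast]=4=a[slow] dup → fast++
(s=3,f=7) a[fast]=5≠a[slow]=4 write a[4]=5 → slow++,fast++
(s=4,f=8) a[fast]=6≠a[slow]=5 write a[5]=6 → slow++,fast++
(s=5,f=9) a[fast]=7≠a[slow]=6 write a[6]=7 → slow++,fast++
(s=6,f=10) a[fast]=7=a[slow] dup → fast++
(s=6,f=11) a[fast]=7=a[slow] dup → fast++
(s=6,f=12) a[fast]=8≠a[slow]=7 write a[7]=8 → slow++,fast++
(s=7,f=13) a[fast]=10≠a[slow]=8 write a[8]=10 → slow++,fast++
(s=8,f=14) a[fast]=12≠a[slow]=10 write a[9]=12 → slow++,fast++

slow=9, fast=15, prefix=[1, 2, 3, 4, 5, 6, 7, 8, 10, 12]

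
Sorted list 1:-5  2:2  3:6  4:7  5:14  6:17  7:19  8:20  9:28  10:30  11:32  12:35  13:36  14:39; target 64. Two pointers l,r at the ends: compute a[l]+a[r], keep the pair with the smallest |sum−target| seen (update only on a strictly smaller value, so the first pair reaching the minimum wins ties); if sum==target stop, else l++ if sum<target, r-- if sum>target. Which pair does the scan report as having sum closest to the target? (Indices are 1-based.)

[1,14] -5+39=34 d=30 * → l++
[2,14] 2+39=41 d=23 * → l++
[3,14] 6+39=45 d=19 * → l++
[4,14] 7+39=46 d=18 * → l++
[5,14] 14+39=53 d=11 * → l++
[6,14] 17+39=56 d=8 * → l++
[7,14] 19+39=58 d=6 * → l++
[8,14] 20+39=59 d=5 * → l++
[9,14] 28+39=67 d=3 * → r--
[9,13] 28+36=64 d=0 * → stop

pair (28, 36) with sum 64 (|Δ|=0)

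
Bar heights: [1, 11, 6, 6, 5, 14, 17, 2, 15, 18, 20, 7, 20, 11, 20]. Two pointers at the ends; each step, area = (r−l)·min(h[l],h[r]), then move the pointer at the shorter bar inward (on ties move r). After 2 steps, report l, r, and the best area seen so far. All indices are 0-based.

[0,14] min(1,20)*14=14 best=14 * → l++
[1,14] min(11,20)*13=143 best=143 * → l++

l=2, r=14, best area=143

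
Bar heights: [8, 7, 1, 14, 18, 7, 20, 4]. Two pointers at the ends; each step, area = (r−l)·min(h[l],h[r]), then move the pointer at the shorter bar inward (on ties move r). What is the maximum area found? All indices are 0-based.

max area = 48

l=0 r=7: min(8,4)*7=28 best=28 *, r--
l=0 r=6: min(8,20)*6=48 best=48 *, l++
l=1 r=6: min(7,20)*5=35 best=48, l++
l=2 r=6: min(1,20)*4=4 best=48, l++
l=3 r=6: min(14,20)*3=42 best=48, l++
l=4 r=6: min(18,20)*2=36 best=48, l++
l=5 r=6: min(7,20)*1=7 best=48, l++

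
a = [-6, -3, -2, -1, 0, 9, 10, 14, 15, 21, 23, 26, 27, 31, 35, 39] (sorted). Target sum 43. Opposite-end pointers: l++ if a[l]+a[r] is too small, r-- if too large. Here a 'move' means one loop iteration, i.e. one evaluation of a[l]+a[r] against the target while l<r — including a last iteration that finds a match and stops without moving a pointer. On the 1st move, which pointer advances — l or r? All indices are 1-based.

l

l=1 r=16: -6+39=33 <43, l++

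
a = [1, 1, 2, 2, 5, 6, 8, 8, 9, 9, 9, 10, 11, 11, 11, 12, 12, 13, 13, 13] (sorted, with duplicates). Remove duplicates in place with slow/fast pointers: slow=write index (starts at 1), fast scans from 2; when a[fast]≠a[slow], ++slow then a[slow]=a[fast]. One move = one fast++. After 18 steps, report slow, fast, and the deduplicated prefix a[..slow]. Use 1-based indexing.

(s=1,f=2) a[fast]=1=a[slow] dup → fast++
(s=1,f=3) a[fast]=2≠a[slow]=1 write a[2]=2 → slow++,fast++
(s=2,f=4) a[fast]=2=a[slow] dup → fast++
(s=2,f=5) a[fast]=5≠a[slow]=2 write a[3]=5 → slow++,fast++
(s=3,f=6) a[fast]=6≠a[slow]=5 write a[4]=6 → slow++,fast++
(s=4,f=7) a[fast]=8≠a[slow]=6 write a[5]=8 → slow++,fast++
(s=5,f=8) a[fast]=8=a[slow] dup → fast++
(s=5,f=9) a[fast]=9≠a[slow]=8 write a[6]=9 → slow++,fast++
(s=6,f=10) a[fast]=9=a[slow] dup → fast++
(s=6,f=11) a[fast]=9=a[slow] dup → fast++
(s=6,f=12) a[fast]=10≠a[slow]=9 write a[7]=10 → slow++,fast++
(s=7,f=13) a[fast]=11≠a[slow]=10 write a[8]=11 → slow++,fast++
(s=8,f=14) a[fast]=11=a[slow] dup → fast++
(s=8,f=15) a[fast]=11=a[slow] dup → fast++
(s=8,f=16) a[fast]=12≠a[slow]=11 write a[9]=12 → slow++,fast++
(s=9,f=17) a[fast]=12=a[slow] dup → fast++
(s=9,f=18) a[fast]=13≠a[slow]=12 write a[10]=13 → slow++,fast++
(s=10,f=19) a[fast]=13=a[slow] dup → fast++

slow=10, fast=20, prefix=[1, 2, 5, 6, 8, 9, 10, 11, 12, 13]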